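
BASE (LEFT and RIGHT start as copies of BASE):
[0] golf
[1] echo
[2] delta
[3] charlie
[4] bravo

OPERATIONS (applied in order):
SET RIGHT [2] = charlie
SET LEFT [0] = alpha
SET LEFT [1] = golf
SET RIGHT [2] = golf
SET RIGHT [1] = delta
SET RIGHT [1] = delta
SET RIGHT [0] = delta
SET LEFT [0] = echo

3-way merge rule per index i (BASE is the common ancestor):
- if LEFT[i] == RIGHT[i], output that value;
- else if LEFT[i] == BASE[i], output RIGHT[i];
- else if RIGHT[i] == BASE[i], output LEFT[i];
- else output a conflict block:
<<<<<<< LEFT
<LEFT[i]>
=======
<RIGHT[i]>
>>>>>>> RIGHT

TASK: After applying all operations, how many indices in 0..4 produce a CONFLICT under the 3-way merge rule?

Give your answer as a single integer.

Answer: 2

Derivation:
Final LEFT:  [echo, golf, delta, charlie, bravo]
Final RIGHT: [delta, delta, golf, charlie, bravo]
i=0: BASE=golf L=echo R=delta all differ -> CONFLICT
i=1: BASE=echo L=golf R=delta all differ -> CONFLICT
i=2: L=delta=BASE, R=golf -> take RIGHT -> golf
i=3: L=charlie R=charlie -> agree -> charlie
i=4: L=bravo R=bravo -> agree -> bravo
Conflict count: 2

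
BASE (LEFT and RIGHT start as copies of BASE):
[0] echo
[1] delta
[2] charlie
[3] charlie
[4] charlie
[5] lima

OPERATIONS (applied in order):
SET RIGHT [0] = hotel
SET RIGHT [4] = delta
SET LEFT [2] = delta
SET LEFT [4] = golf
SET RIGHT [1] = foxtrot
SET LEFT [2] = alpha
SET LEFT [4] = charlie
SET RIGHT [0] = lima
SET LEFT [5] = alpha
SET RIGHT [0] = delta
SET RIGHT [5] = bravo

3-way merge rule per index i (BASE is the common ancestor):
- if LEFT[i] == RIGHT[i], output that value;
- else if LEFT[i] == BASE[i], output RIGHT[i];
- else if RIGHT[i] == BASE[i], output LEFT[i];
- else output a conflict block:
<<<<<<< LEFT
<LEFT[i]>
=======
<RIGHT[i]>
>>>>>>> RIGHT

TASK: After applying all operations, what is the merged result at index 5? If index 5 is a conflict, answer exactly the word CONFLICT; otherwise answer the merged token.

Answer: CONFLICT

Derivation:
Final LEFT:  [echo, delta, alpha, charlie, charlie, alpha]
Final RIGHT: [delta, foxtrot, charlie, charlie, delta, bravo]
i=0: L=echo=BASE, R=delta -> take RIGHT -> delta
i=1: L=delta=BASE, R=foxtrot -> take RIGHT -> foxtrot
i=2: L=alpha, R=charlie=BASE -> take LEFT -> alpha
i=3: L=charlie R=charlie -> agree -> charlie
i=4: L=charlie=BASE, R=delta -> take RIGHT -> delta
i=5: BASE=lima L=alpha R=bravo all differ -> CONFLICT
Index 5 -> CONFLICT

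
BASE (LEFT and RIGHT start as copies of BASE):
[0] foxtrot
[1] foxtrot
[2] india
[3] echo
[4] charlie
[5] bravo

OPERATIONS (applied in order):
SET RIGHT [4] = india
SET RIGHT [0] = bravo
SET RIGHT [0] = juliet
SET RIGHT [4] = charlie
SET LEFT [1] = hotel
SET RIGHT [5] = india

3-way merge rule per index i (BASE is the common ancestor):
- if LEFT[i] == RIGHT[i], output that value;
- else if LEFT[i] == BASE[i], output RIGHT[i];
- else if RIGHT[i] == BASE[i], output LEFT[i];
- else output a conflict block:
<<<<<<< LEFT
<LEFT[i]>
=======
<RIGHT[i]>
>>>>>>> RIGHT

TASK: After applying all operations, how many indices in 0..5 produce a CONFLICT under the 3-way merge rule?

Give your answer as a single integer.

Final LEFT:  [foxtrot, hotel, india, echo, charlie, bravo]
Final RIGHT: [juliet, foxtrot, india, echo, charlie, india]
i=0: L=foxtrot=BASE, R=juliet -> take RIGHT -> juliet
i=1: L=hotel, R=foxtrot=BASE -> take LEFT -> hotel
i=2: L=india R=india -> agree -> india
i=3: L=echo R=echo -> agree -> echo
i=4: L=charlie R=charlie -> agree -> charlie
i=5: L=bravo=BASE, R=india -> take RIGHT -> india
Conflict count: 0

Answer: 0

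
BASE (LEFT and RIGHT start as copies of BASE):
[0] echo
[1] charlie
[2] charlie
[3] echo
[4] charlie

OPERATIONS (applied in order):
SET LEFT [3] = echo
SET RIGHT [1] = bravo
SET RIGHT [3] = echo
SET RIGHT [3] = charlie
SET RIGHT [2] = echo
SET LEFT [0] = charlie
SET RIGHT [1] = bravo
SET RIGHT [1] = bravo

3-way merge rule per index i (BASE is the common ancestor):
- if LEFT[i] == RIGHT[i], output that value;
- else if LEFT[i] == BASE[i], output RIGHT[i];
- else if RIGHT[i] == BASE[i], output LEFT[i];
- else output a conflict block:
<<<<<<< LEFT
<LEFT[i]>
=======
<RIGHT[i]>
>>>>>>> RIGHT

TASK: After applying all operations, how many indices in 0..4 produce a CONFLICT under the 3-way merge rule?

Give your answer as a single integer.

Answer: 0

Derivation:
Final LEFT:  [charlie, charlie, charlie, echo, charlie]
Final RIGHT: [echo, bravo, echo, charlie, charlie]
i=0: L=charlie, R=echo=BASE -> take LEFT -> charlie
i=1: L=charlie=BASE, R=bravo -> take RIGHT -> bravo
i=2: L=charlie=BASE, R=echo -> take RIGHT -> echo
i=3: L=echo=BASE, R=charlie -> take RIGHT -> charlie
i=4: L=charlie R=charlie -> agree -> charlie
Conflict count: 0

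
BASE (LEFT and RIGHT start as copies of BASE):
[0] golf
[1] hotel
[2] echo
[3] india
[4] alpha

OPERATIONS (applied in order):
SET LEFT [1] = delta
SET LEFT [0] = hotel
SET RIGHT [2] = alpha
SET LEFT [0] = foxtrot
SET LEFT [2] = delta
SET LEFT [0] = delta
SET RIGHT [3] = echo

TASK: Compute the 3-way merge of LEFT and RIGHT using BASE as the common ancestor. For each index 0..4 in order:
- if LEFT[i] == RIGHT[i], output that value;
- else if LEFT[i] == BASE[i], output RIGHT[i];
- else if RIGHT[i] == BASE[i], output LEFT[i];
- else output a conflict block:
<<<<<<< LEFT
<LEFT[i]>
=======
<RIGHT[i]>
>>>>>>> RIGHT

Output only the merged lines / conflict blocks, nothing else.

Final LEFT:  [delta, delta, delta, india, alpha]
Final RIGHT: [golf, hotel, alpha, echo, alpha]
i=0: L=delta, R=golf=BASE -> take LEFT -> delta
i=1: L=delta, R=hotel=BASE -> take LEFT -> delta
i=2: BASE=echo L=delta R=alpha all differ -> CONFLICT
i=3: L=india=BASE, R=echo -> take RIGHT -> echo
i=4: L=alpha R=alpha -> agree -> alpha

Answer: delta
delta
<<<<<<< LEFT
delta
=======
alpha
>>>>>>> RIGHT
echo
alpha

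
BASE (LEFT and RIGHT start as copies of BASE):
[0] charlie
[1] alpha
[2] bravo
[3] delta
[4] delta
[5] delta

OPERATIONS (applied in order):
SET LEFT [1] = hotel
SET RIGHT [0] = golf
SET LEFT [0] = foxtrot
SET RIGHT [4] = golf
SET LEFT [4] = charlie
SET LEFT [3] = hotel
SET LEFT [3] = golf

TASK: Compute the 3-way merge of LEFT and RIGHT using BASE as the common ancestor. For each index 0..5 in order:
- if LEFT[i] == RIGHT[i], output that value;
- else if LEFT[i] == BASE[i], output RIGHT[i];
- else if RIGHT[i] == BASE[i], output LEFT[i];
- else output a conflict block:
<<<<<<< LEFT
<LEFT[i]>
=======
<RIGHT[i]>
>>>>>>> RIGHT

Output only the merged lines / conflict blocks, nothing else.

Final LEFT:  [foxtrot, hotel, bravo, golf, charlie, delta]
Final RIGHT: [golf, alpha, bravo, delta, golf, delta]
i=0: BASE=charlie L=foxtrot R=golf all differ -> CONFLICT
i=1: L=hotel, R=alpha=BASE -> take LEFT -> hotel
i=2: L=bravo R=bravo -> agree -> bravo
i=3: L=golf, R=delta=BASE -> take LEFT -> golf
i=4: BASE=delta L=charlie R=golf all differ -> CONFLICT
i=5: L=delta R=delta -> agree -> delta

Answer: <<<<<<< LEFT
foxtrot
=======
golf
>>>>>>> RIGHT
hotel
bravo
golf
<<<<<<< LEFT
charlie
=======
golf
>>>>>>> RIGHT
delta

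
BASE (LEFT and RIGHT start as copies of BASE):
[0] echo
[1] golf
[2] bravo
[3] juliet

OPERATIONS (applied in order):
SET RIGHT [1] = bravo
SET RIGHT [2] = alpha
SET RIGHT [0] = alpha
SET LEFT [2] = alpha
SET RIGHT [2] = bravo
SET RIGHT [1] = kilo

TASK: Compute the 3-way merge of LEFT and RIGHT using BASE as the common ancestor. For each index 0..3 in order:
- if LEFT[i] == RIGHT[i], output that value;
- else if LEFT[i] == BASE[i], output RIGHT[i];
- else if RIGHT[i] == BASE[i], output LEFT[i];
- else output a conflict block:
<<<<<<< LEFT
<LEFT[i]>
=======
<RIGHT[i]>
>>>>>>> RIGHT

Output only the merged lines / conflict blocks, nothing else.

Final LEFT:  [echo, golf, alpha, juliet]
Final RIGHT: [alpha, kilo, bravo, juliet]
i=0: L=echo=BASE, R=alpha -> take RIGHT -> alpha
i=1: L=golf=BASE, R=kilo -> take RIGHT -> kilo
i=2: L=alpha, R=bravo=BASE -> take LEFT -> alpha
i=3: L=juliet R=juliet -> agree -> juliet

Answer: alpha
kilo
alpha
juliet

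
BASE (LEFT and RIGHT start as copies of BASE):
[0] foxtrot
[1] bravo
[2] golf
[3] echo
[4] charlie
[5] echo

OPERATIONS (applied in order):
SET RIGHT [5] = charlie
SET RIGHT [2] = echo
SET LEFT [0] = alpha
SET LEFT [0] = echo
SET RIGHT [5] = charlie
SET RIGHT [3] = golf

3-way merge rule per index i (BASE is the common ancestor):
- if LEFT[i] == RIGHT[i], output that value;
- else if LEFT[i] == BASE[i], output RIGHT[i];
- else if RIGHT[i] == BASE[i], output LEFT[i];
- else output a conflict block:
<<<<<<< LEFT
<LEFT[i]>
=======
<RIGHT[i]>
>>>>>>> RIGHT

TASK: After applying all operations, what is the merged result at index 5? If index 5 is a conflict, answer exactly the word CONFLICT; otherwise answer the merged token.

Answer: charlie

Derivation:
Final LEFT:  [echo, bravo, golf, echo, charlie, echo]
Final RIGHT: [foxtrot, bravo, echo, golf, charlie, charlie]
i=0: L=echo, R=foxtrot=BASE -> take LEFT -> echo
i=1: L=bravo R=bravo -> agree -> bravo
i=2: L=golf=BASE, R=echo -> take RIGHT -> echo
i=3: L=echo=BASE, R=golf -> take RIGHT -> golf
i=4: L=charlie R=charlie -> agree -> charlie
i=5: L=echo=BASE, R=charlie -> take RIGHT -> charlie
Index 5 -> charlie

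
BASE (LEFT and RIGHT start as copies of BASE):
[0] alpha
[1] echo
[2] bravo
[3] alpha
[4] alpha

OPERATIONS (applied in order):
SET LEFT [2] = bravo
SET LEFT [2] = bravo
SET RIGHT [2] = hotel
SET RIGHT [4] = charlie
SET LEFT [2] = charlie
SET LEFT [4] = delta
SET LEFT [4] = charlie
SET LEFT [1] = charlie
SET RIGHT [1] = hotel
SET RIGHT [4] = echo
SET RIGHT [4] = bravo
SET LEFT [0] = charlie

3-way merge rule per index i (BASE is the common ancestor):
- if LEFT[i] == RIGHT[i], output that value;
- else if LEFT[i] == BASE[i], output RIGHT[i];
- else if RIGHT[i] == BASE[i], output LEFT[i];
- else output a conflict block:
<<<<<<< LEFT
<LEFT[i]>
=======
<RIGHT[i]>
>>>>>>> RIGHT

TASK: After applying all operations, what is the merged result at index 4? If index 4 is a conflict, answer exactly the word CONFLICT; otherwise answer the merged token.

Answer: CONFLICT

Derivation:
Final LEFT:  [charlie, charlie, charlie, alpha, charlie]
Final RIGHT: [alpha, hotel, hotel, alpha, bravo]
i=0: L=charlie, R=alpha=BASE -> take LEFT -> charlie
i=1: BASE=echo L=charlie R=hotel all differ -> CONFLICT
i=2: BASE=bravo L=charlie R=hotel all differ -> CONFLICT
i=3: L=alpha R=alpha -> agree -> alpha
i=4: BASE=alpha L=charlie R=bravo all differ -> CONFLICT
Index 4 -> CONFLICT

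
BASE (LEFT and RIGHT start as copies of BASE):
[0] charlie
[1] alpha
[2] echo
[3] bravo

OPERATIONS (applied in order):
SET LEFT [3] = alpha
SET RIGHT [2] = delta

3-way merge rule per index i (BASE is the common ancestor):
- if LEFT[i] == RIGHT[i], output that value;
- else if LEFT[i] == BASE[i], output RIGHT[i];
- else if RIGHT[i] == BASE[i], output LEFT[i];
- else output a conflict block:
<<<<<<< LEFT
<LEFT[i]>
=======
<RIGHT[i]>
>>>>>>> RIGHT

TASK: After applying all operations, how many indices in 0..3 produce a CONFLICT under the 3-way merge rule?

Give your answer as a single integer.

Answer: 0

Derivation:
Final LEFT:  [charlie, alpha, echo, alpha]
Final RIGHT: [charlie, alpha, delta, bravo]
i=0: L=charlie R=charlie -> agree -> charlie
i=1: L=alpha R=alpha -> agree -> alpha
i=2: L=echo=BASE, R=delta -> take RIGHT -> delta
i=3: L=alpha, R=bravo=BASE -> take LEFT -> alpha
Conflict count: 0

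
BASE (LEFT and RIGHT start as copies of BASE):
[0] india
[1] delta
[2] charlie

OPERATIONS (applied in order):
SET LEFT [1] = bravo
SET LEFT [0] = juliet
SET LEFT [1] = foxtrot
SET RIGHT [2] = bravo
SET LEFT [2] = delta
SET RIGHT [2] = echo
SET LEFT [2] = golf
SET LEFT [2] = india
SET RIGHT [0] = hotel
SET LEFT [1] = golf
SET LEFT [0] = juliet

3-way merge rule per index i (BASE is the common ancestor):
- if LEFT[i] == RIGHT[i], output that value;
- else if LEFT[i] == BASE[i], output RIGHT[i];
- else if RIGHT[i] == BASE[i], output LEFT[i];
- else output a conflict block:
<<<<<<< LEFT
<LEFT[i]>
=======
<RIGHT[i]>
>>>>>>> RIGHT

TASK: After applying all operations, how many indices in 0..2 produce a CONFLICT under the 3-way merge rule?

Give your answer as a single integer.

Final LEFT:  [juliet, golf, india]
Final RIGHT: [hotel, delta, echo]
i=0: BASE=india L=juliet R=hotel all differ -> CONFLICT
i=1: L=golf, R=delta=BASE -> take LEFT -> golf
i=2: BASE=charlie L=india R=echo all differ -> CONFLICT
Conflict count: 2

Answer: 2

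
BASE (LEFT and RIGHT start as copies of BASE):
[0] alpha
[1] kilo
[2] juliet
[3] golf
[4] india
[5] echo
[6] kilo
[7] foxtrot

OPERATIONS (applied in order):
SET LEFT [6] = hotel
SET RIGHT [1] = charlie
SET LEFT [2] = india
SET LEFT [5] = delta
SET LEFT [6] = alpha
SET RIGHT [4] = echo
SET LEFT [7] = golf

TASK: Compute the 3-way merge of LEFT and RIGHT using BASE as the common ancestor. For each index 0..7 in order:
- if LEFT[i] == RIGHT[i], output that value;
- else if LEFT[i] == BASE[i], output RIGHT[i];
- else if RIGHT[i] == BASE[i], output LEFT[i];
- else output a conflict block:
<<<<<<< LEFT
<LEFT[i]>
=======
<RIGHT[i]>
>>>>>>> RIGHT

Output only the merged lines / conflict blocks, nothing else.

Final LEFT:  [alpha, kilo, india, golf, india, delta, alpha, golf]
Final RIGHT: [alpha, charlie, juliet, golf, echo, echo, kilo, foxtrot]
i=0: L=alpha R=alpha -> agree -> alpha
i=1: L=kilo=BASE, R=charlie -> take RIGHT -> charlie
i=2: L=india, R=juliet=BASE -> take LEFT -> india
i=3: L=golf R=golf -> agree -> golf
i=4: L=india=BASE, R=echo -> take RIGHT -> echo
i=5: L=delta, R=echo=BASE -> take LEFT -> delta
i=6: L=alpha, R=kilo=BASE -> take LEFT -> alpha
i=7: L=golf, R=foxtrot=BASE -> take LEFT -> golf

Answer: alpha
charlie
india
golf
echo
delta
alpha
golf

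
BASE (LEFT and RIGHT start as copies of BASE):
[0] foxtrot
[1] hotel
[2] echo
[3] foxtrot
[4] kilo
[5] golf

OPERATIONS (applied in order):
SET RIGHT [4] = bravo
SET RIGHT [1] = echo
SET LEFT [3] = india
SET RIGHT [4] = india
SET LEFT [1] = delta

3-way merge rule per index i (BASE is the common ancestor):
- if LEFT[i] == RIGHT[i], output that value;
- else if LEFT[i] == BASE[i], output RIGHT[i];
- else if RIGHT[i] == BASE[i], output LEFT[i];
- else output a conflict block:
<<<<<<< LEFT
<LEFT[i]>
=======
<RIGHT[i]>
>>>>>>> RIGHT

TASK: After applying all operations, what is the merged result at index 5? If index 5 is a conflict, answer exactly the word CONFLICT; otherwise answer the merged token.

Answer: golf

Derivation:
Final LEFT:  [foxtrot, delta, echo, india, kilo, golf]
Final RIGHT: [foxtrot, echo, echo, foxtrot, india, golf]
i=0: L=foxtrot R=foxtrot -> agree -> foxtrot
i=1: BASE=hotel L=delta R=echo all differ -> CONFLICT
i=2: L=echo R=echo -> agree -> echo
i=3: L=india, R=foxtrot=BASE -> take LEFT -> india
i=4: L=kilo=BASE, R=india -> take RIGHT -> india
i=5: L=golf R=golf -> agree -> golf
Index 5 -> golf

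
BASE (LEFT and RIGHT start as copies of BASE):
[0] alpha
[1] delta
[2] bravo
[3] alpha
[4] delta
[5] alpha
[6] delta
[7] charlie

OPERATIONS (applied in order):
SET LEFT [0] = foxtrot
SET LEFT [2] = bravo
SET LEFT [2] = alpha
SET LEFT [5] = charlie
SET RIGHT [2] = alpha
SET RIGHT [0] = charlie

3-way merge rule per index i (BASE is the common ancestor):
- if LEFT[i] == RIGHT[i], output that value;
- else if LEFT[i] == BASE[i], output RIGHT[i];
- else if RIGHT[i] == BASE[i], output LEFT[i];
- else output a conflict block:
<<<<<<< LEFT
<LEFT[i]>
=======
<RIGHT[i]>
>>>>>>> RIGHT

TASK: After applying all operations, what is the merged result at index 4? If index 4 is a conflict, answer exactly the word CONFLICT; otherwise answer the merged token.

Answer: delta

Derivation:
Final LEFT:  [foxtrot, delta, alpha, alpha, delta, charlie, delta, charlie]
Final RIGHT: [charlie, delta, alpha, alpha, delta, alpha, delta, charlie]
i=0: BASE=alpha L=foxtrot R=charlie all differ -> CONFLICT
i=1: L=delta R=delta -> agree -> delta
i=2: L=alpha R=alpha -> agree -> alpha
i=3: L=alpha R=alpha -> agree -> alpha
i=4: L=delta R=delta -> agree -> delta
i=5: L=charlie, R=alpha=BASE -> take LEFT -> charlie
i=6: L=delta R=delta -> agree -> delta
i=7: L=charlie R=charlie -> agree -> charlie
Index 4 -> delta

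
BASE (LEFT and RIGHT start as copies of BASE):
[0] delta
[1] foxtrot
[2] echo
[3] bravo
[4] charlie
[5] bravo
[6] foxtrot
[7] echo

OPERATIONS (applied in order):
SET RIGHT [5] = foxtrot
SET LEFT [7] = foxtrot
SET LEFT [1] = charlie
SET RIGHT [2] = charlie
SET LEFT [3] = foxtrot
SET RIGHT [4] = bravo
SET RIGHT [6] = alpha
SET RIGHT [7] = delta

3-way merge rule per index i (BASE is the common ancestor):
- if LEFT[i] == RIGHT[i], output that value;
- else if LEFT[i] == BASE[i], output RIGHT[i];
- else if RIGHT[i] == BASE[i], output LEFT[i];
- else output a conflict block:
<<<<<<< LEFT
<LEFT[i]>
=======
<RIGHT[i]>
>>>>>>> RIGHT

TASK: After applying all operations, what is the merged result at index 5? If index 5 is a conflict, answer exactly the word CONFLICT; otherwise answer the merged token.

Answer: foxtrot

Derivation:
Final LEFT:  [delta, charlie, echo, foxtrot, charlie, bravo, foxtrot, foxtrot]
Final RIGHT: [delta, foxtrot, charlie, bravo, bravo, foxtrot, alpha, delta]
i=0: L=delta R=delta -> agree -> delta
i=1: L=charlie, R=foxtrot=BASE -> take LEFT -> charlie
i=2: L=echo=BASE, R=charlie -> take RIGHT -> charlie
i=3: L=foxtrot, R=bravo=BASE -> take LEFT -> foxtrot
i=4: L=charlie=BASE, R=bravo -> take RIGHT -> bravo
i=5: L=bravo=BASE, R=foxtrot -> take RIGHT -> foxtrot
i=6: L=foxtrot=BASE, R=alpha -> take RIGHT -> alpha
i=7: BASE=echo L=foxtrot R=delta all differ -> CONFLICT
Index 5 -> foxtrot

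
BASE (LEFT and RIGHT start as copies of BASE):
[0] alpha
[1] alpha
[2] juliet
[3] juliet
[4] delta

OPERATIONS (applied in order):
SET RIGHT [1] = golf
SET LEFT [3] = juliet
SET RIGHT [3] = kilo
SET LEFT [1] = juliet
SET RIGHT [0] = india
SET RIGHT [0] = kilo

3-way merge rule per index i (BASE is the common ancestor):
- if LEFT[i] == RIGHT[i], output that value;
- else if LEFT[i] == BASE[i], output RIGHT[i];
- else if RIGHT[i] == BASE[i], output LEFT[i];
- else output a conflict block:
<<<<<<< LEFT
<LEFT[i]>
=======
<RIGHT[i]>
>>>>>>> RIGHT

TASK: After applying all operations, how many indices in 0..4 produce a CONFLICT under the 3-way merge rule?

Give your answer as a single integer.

Answer: 1

Derivation:
Final LEFT:  [alpha, juliet, juliet, juliet, delta]
Final RIGHT: [kilo, golf, juliet, kilo, delta]
i=0: L=alpha=BASE, R=kilo -> take RIGHT -> kilo
i=1: BASE=alpha L=juliet R=golf all differ -> CONFLICT
i=2: L=juliet R=juliet -> agree -> juliet
i=3: L=juliet=BASE, R=kilo -> take RIGHT -> kilo
i=4: L=delta R=delta -> agree -> delta
Conflict count: 1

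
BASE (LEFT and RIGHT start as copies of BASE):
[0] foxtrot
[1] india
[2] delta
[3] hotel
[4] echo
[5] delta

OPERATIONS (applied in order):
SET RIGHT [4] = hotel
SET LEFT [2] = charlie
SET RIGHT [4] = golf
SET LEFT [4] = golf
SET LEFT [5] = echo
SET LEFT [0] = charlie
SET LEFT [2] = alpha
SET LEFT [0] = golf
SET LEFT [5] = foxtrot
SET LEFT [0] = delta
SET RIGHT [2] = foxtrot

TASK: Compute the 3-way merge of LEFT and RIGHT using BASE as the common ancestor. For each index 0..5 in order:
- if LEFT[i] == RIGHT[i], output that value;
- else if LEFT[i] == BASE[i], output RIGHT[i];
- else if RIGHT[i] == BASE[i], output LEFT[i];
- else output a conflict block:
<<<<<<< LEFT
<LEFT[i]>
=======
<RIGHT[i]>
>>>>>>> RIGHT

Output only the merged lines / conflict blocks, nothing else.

Final LEFT:  [delta, india, alpha, hotel, golf, foxtrot]
Final RIGHT: [foxtrot, india, foxtrot, hotel, golf, delta]
i=0: L=delta, R=foxtrot=BASE -> take LEFT -> delta
i=1: L=india R=india -> agree -> india
i=2: BASE=delta L=alpha R=foxtrot all differ -> CONFLICT
i=3: L=hotel R=hotel -> agree -> hotel
i=4: L=golf R=golf -> agree -> golf
i=5: L=foxtrot, R=delta=BASE -> take LEFT -> foxtrot

Answer: delta
india
<<<<<<< LEFT
alpha
=======
foxtrot
>>>>>>> RIGHT
hotel
golf
foxtrot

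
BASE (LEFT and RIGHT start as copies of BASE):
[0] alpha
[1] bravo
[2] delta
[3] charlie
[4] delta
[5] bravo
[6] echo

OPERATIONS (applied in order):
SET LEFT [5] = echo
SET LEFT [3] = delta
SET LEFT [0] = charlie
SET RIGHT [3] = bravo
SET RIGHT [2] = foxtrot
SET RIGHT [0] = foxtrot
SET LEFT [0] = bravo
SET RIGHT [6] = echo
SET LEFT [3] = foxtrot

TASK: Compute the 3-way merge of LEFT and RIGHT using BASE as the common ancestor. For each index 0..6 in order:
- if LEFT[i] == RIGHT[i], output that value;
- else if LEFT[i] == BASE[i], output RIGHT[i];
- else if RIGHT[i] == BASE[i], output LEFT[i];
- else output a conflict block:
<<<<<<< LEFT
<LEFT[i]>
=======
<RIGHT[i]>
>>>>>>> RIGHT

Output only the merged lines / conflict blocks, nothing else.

Final LEFT:  [bravo, bravo, delta, foxtrot, delta, echo, echo]
Final RIGHT: [foxtrot, bravo, foxtrot, bravo, delta, bravo, echo]
i=0: BASE=alpha L=bravo R=foxtrot all differ -> CONFLICT
i=1: L=bravo R=bravo -> agree -> bravo
i=2: L=delta=BASE, R=foxtrot -> take RIGHT -> foxtrot
i=3: BASE=charlie L=foxtrot R=bravo all differ -> CONFLICT
i=4: L=delta R=delta -> agree -> delta
i=5: L=echo, R=bravo=BASE -> take LEFT -> echo
i=6: L=echo R=echo -> agree -> echo

Answer: <<<<<<< LEFT
bravo
=======
foxtrot
>>>>>>> RIGHT
bravo
foxtrot
<<<<<<< LEFT
foxtrot
=======
bravo
>>>>>>> RIGHT
delta
echo
echo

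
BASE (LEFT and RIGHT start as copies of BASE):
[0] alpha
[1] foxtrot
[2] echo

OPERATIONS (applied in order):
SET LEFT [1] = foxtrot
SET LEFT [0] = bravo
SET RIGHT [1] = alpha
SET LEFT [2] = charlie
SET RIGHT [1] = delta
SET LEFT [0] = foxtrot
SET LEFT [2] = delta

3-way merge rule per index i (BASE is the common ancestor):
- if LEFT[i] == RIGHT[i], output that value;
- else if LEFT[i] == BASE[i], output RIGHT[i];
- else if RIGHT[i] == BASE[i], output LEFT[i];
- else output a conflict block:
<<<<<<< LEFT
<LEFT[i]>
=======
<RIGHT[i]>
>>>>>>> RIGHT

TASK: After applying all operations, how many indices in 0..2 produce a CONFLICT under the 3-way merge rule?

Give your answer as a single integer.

Answer: 0

Derivation:
Final LEFT:  [foxtrot, foxtrot, delta]
Final RIGHT: [alpha, delta, echo]
i=0: L=foxtrot, R=alpha=BASE -> take LEFT -> foxtrot
i=1: L=foxtrot=BASE, R=delta -> take RIGHT -> delta
i=2: L=delta, R=echo=BASE -> take LEFT -> delta
Conflict count: 0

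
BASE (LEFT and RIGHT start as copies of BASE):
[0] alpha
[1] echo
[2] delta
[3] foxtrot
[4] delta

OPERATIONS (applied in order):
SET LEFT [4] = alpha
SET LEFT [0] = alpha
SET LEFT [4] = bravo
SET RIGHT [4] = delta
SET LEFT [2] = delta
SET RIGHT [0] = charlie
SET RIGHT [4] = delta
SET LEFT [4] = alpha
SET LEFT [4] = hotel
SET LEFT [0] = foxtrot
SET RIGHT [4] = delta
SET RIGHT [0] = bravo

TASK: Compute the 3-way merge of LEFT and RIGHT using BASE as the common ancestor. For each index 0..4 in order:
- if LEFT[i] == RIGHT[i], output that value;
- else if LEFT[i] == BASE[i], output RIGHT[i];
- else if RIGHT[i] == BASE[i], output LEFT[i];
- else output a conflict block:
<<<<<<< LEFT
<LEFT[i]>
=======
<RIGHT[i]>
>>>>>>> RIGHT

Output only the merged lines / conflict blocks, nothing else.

Final LEFT:  [foxtrot, echo, delta, foxtrot, hotel]
Final RIGHT: [bravo, echo, delta, foxtrot, delta]
i=0: BASE=alpha L=foxtrot R=bravo all differ -> CONFLICT
i=1: L=echo R=echo -> agree -> echo
i=2: L=delta R=delta -> agree -> delta
i=3: L=foxtrot R=foxtrot -> agree -> foxtrot
i=4: L=hotel, R=delta=BASE -> take LEFT -> hotel

Answer: <<<<<<< LEFT
foxtrot
=======
bravo
>>>>>>> RIGHT
echo
delta
foxtrot
hotel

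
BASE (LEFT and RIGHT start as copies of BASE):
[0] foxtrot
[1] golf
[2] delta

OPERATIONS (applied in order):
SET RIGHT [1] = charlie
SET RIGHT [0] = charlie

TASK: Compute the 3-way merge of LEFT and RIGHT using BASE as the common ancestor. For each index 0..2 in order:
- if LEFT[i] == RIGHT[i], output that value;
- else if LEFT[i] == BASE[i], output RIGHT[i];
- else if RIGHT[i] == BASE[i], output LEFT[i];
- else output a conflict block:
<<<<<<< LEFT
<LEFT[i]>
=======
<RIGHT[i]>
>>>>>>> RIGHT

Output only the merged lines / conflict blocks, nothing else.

Final LEFT:  [foxtrot, golf, delta]
Final RIGHT: [charlie, charlie, delta]
i=0: L=foxtrot=BASE, R=charlie -> take RIGHT -> charlie
i=1: L=golf=BASE, R=charlie -> take RIGHT -> charlie
i=2: L=delta R=delta -> agree -> delta

Answer: charlie
charlie
delta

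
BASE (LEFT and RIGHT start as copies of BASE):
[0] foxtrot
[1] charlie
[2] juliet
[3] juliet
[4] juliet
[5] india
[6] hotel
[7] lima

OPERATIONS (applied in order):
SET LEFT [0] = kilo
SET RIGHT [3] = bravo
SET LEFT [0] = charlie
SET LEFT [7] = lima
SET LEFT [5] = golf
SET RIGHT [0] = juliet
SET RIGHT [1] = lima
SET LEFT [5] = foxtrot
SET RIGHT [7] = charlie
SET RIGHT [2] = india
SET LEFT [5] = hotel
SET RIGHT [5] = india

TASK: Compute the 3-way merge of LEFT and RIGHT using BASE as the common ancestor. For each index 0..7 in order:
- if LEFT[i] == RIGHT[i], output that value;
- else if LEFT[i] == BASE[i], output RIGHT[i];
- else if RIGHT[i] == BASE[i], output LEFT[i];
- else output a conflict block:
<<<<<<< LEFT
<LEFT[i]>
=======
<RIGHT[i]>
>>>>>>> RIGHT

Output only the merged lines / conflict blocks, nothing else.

Answer: <<<<<<< LEFT
charlie
=======
juliet
>>>>>>> RIGHT
lima
india
bravo
juliet
hotel
hotel
charlie

Derivation:
Final LEFT:  [charlie, charlie, juliet, juliet, juliet, hotel, hotel, lima]
Final RIGHT: [juliet, lima, india, bravo, juliet, india, hotel, charlie]
i=0: BASE=foxtrot L=charlie R=juliet all differ -> CONFLICT
i=1: L=charlie=BASE, R=lima -> take RIGHT -> lima
i=2: L=juliet=BASE, R=india -> take RIGHT -> india
i=3: L=juliet=BASE, R=bravo -> take RIGHT -> bravo
i=4: L=juliet R=juliet -> agree -> juliet
i=5: L=hotel, R=india=BASE -> take LEFT -> hotel
i=6: L=hotel R=hotel -> agree -> hotel
i=7: L=lima=BASE, R=charlie -> take RIGHT -> charlie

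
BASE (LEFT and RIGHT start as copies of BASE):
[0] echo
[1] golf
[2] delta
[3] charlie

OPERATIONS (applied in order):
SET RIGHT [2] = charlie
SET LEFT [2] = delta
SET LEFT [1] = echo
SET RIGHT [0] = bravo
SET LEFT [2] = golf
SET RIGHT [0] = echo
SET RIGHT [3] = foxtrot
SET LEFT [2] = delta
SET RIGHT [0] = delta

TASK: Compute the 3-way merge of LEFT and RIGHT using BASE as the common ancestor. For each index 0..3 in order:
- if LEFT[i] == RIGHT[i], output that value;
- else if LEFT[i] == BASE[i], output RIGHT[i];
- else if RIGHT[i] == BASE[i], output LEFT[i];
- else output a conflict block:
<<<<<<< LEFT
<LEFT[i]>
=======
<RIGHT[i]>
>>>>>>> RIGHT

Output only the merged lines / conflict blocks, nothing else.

Final LEFT:  [echo, echo, delta, charlie]
Final RIGHT: [delta, golf, charlie, foxtrot]
i=0: L=echo=BASE, R=delta -> take RIGHT -> delta
i=1: L=echo, R=golf=BASE -> take LEFT -> echo
i=2: L=delta=BASE, R=charlie -> take RIGHT -> charlie
i=3: L=charlie=BASE, R=foxtrot -> take RIGHT -> foxtrot

Answer: delta
echo
charlie
foxtrot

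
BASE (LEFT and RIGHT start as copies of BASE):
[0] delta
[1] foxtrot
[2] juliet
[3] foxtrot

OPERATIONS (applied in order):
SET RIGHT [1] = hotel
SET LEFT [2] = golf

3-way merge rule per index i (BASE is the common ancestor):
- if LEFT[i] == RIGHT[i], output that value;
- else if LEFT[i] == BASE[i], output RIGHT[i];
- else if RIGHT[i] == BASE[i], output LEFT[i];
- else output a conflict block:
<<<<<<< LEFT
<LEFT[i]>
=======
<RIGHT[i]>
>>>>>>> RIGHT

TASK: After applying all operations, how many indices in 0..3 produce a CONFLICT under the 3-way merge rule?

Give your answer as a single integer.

Final LEFT:  [delta, foxtrot, golf, foxtrot]
Final RIGHT: [delta, hotel, juliet, foxtrot]
i=0: L=delta R=delta -> agree -> delta
i=1: L=foxtrot=BASE, R=hotel -> take RIGHT -> hotel
i=2: L=golf, R=juliet=BASE -> take LEFT -> golf
i=3: L=foxtrot R=foxtrot -> agree -> foxtrot
Conflict count: 0

Answer: 0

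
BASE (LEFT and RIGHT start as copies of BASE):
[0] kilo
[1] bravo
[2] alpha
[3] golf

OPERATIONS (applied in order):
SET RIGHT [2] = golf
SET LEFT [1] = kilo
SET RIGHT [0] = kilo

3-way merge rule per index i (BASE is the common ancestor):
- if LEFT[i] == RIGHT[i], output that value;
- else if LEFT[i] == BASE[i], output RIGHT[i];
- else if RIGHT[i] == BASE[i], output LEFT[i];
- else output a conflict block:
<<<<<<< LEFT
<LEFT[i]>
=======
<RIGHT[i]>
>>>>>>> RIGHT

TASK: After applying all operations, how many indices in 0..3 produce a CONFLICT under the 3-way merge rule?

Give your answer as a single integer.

Answer: 0

Derivation:
Final LEFT:  [kilo, kilo, alpha, golf]
Final RIGHT: [kilo, bravo, golf, golf]
i=0: L=kilo R=kilo -> agree -> kilo
i=1: L=kilo, R=bravo=BASE -> take LEFT -> kilo
i=2: L=alpha=BASE, R=golf -> take RIGHT -> golf
i=3: L=golf R=golf -> agree -> golf
Conflict count: 0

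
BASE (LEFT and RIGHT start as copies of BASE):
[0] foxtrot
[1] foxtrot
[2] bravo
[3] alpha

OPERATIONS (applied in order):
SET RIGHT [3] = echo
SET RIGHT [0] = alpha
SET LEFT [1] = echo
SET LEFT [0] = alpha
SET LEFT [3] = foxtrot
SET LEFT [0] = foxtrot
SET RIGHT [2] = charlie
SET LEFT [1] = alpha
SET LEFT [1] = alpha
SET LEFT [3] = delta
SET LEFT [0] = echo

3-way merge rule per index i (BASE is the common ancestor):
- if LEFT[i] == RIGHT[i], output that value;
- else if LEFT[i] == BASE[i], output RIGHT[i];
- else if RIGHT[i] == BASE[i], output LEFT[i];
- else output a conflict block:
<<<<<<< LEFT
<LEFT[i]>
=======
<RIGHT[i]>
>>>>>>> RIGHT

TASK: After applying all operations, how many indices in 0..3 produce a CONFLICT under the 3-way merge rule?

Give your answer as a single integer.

Answer: 2

Derivation:
Final LEFT:  [echo, alpha, bravo, delta]
Final RIGHT: [alpha, foxtrot, charlie, echo]
i=0: BASE=foxtrot L=echo R=alpha all differ -> CONFLICT
i=1: L=alpha, R=foxtrot=BASE -> take LEFT -> alpha
i=2: L=bravo=BASE, R=charlie -> take RIGHT -> charlie
i=3: BASE=alpha L=delta R=echo all differ -> CONFLICT
Conflict count: 2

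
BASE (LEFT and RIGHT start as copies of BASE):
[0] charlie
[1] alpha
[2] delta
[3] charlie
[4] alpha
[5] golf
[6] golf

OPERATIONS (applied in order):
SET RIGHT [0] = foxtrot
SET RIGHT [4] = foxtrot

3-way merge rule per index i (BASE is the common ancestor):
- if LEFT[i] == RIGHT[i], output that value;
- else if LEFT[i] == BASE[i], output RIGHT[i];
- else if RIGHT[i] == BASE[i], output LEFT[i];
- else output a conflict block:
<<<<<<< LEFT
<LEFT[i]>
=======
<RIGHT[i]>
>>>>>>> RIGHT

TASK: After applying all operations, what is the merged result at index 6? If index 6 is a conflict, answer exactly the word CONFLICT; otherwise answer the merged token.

Final LEFT:  [charlie, alpha, delta, charlie, alpha, golf, golf]
Final RIGHT: [foxtrot, alpha, delta, charlie, foxtrot, golf, golf]
i=0: L=charlie=BASE, R=foxtrot -> take RIGHT -> foxtrot
i=1: L=alpha R=alpha -> agree -> alpha
i=2: L=delta R=delta -> agree -> delta
i=3: L=charlie R=charlie -> agree -> charlie
i=4: L=alpha=BASE, R=foxtrot -> take RIGHT -> foxtrot
i=5: L=golf R=golf -> agree -> golf
i=6: L=golf R=golf -> agree -> golf
Index 6 -> golf

Answer: golf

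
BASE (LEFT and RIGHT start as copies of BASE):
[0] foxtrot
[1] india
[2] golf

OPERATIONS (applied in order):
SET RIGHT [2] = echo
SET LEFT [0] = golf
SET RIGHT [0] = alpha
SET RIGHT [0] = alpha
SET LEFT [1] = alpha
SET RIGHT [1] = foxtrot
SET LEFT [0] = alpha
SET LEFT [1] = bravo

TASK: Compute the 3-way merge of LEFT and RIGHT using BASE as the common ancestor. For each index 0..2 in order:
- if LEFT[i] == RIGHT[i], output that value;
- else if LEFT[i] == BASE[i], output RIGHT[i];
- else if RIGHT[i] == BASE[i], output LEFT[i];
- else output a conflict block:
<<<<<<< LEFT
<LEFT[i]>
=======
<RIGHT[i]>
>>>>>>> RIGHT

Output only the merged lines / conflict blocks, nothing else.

Final LEFT:  [alpha, bravo, golf]
Final RIGHT: [alpha, foxtrot, echo]
i=0: L=alpha R=alpha -> agree -> alpha
i=1: BASE=india L=bravo R=foxtrot all differ -> CONFLICT
i=2: L=golf=BASE, R=echo -> take RIGHT -> echo

Answer: alpha
<<<<<<< LEFT
bravo
=======
foxtrot
>>>>>>> RIGHT
echo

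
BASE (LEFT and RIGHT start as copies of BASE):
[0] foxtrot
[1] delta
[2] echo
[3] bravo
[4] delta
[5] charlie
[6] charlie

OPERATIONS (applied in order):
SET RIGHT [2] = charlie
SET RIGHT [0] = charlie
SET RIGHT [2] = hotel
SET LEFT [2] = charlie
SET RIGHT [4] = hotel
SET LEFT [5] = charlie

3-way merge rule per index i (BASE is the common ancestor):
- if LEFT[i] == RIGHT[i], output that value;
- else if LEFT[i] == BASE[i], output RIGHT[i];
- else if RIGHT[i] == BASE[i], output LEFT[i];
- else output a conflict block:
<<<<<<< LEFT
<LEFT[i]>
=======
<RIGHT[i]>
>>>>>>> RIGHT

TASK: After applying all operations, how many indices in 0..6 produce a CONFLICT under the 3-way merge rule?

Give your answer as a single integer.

Answer: 1

Derivation:
Final LEFT:  [foxtrot, delta, charlie, bravo, delta, charlie, charlie]
Final RIGHT: [charlie, delta, hotel, bravo, hotel, charlie, charlie]
i=0: L=foxtrot=BASE, R=charlie -> take RIGHT -> charlie
i=1: L=delta R=delta -> agree -> delta
i=2: BASE=echo L=charlie R=hotel all differ -> CONFLICT
i=3: L=bravo R=bravo -> agree -> bravo
i=4: L=delta=BASE, R=hotel -> take RIGHT -> hotel
i=5: L=charlie R=charlie -> agree -> charlie
i=6: L=charlie R=charlie -> agree -> charlie
Conflict count: 1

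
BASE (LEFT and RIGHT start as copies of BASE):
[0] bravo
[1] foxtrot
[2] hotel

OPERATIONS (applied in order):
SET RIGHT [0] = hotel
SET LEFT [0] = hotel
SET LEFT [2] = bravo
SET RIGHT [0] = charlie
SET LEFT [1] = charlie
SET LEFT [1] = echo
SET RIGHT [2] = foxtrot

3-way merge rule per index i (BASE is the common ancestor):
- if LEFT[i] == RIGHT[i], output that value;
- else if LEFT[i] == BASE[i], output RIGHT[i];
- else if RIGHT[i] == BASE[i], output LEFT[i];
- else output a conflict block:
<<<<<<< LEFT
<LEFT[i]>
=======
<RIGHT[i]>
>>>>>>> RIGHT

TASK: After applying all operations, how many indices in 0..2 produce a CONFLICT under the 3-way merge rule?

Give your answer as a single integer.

Answer: 2

Derivation:
Final LEFT:  [hotel, echo, bravo]
Final RIGHT: [charlie, foxtrot, foxtrot]
i=0: BASE=bravo L=hotel R=charlie all differ -> CONFLICT
i=1: L=echo, R=foxtrot=BASE -> take LEFT -> echo
i=2: BASE=hotel L=bravo R=foxtrot all differ -> CONFLICT
Conflict count: 2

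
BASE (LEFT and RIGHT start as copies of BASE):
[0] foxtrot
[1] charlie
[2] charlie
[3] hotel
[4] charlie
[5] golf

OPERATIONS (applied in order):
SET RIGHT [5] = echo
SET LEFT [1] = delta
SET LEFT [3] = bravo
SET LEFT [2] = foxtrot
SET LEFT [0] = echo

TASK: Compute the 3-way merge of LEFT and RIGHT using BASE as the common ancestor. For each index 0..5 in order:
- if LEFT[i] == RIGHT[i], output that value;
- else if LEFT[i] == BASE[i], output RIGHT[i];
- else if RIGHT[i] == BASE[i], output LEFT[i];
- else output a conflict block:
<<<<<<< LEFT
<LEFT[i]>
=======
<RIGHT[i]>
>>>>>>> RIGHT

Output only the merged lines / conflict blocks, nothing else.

Final LEFT:  [echo, delta, foxtrot, bravo, charlie, golf]
Final RIGHT: [foxtrot, charlie, charlie, hotel, charlie, echo]
i=0: L=echo, R=foxtrot=BASE -> take LEFT -> echo
i=1: L=delta, R=charlie=BASE -> take LEFT -> delta
i=2: L=foxtrot, R=charlie=BASE -> take LEFT -> foxtrot
i=3: L=bravo, R=hotel=BASE -> take LEFT -> bravo
i=4: L=charlie R=charlie -> agree -> charlie
i=5: L=golf=BASE, R=echo -> take RIGHT -> echo

Answer: echo
delta
foxtrot
bravo
charlie
echo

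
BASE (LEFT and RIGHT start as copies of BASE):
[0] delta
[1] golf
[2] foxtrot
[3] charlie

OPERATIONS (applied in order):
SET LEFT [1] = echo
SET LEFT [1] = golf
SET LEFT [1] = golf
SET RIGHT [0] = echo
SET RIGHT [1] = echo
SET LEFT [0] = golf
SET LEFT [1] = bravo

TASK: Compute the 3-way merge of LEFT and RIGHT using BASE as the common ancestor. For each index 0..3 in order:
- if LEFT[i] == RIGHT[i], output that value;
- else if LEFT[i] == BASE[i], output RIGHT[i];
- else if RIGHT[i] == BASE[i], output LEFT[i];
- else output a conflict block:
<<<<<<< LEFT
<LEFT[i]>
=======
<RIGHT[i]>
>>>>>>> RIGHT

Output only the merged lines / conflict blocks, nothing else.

Answer: <<<<<<< LEFT
golf
=======
echo
>>>>>>> RIGHT
<<<<<<< LEFT
bravo
=======
echo
>>>>>>> RIGHT
foxtrot
charlie

Derivation:
Final LEFT:  [golf, bravo, foxtrot, charlie]
Final RIGHT: [echo, echo, foxtrot, charlie]
i=0: BASE=delta L=golf R=echo all differ -> CONFLICT
i=1: BASE=golf L=bravo R=echo all differ -> CONFLICT
i=2: L=foxtrot R=foxtrot -> agree -> foxtrot
i=3: L=charlie R=charlie -> agree -> charlie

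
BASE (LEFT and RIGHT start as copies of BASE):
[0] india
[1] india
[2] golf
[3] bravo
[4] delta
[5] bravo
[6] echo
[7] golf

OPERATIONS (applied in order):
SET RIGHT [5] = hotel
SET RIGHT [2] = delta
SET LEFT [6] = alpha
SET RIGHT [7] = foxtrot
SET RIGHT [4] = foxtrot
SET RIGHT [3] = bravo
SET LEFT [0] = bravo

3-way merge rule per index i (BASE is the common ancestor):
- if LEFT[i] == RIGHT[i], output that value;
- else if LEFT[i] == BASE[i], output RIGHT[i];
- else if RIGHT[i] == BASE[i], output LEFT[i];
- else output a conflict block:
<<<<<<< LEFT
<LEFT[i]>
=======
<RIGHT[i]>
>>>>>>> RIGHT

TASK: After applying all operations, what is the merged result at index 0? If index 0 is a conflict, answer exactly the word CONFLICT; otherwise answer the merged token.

Final LEFT:  [bravo, india, golf, bravo, delta, bravo, alpha, golf]
Final RIGHT: [india, india, delta, bravo, foxtrot, hotel, echo, foxtrot]
i=0: L=bravo, R=india=BASE -> take LEFT -> bravo
i=1: L=india R=india -> agree -> india
i=2: L=golf=BASE, R=delta -> take RIGHT -> delta
i=3: L=bravo R=bravo -> agree -> bravo
i=4: L=delta=BASE, R=foxtrot -> take RIGHT -> foxtrot
i=5: L=bravo=BASE, R=hotel -> take RIGHT -> hotel
i=6: L=alpha, R=echo=BASE -> take LEFT -> alpha
i=7: L=golf=BASE, R=foxtrot -> take RIGHT -> foxtrot
Index 0 -> bravo

Answer: bravo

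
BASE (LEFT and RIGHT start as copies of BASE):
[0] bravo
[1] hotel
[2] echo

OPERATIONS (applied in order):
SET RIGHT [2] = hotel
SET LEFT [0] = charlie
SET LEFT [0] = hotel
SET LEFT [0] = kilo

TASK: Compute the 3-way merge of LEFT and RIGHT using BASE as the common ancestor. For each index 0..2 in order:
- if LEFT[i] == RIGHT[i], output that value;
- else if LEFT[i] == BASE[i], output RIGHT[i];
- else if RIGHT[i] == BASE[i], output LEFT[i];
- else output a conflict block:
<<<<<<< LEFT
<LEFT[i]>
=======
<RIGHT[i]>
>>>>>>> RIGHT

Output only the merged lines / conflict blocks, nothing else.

Final LEFT:  [kilo, hotel, echo]
Final RIGHT: [bravo, hotel, hotel]
i=0: L=kilo, R=bravo=BASE -> take LEFT -> kilo
i=1: L=hotel R=hotel -> agree -> hotel
i=2: L=echo=BASE, R=hotel -> take RIGHT -> hotel

Answer: kilo
hotel
hotel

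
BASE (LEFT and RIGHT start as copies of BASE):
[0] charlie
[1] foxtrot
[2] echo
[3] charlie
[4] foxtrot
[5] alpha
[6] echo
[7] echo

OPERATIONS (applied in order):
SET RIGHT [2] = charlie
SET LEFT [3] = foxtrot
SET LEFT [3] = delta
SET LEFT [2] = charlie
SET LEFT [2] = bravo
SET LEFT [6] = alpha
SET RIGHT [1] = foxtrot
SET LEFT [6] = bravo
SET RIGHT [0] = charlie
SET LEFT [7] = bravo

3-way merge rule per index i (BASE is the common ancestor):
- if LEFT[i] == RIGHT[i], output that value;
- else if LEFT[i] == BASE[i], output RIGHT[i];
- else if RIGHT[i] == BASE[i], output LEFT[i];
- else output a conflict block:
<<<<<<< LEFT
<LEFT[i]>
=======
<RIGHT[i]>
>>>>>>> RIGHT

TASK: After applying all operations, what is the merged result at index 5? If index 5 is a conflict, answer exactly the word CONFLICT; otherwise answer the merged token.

Answer: alpha

Derivation:
Final LEFT:  [charlie, foxtrot, bravo, delta, foxtrot, alpha, bravo, bravo]
Final RIGHT: [charlie, foxtrot, charlie, charlie, foxtrot, alpha, echo, echo]
i=0: L=charlie R=charlie -> agree -> charlie
i=1: L=foxtrot R=foxtrot -> agree -> foxtrot
i=2: BASE=echo L=bravo R=charlie all differ -> CONFLICT
i=3: L=delta, R=charlie=BASE -> take LEFT -> delta
i=4: L=foxtrot R=foxtrot -> agree -> foxtrot
i=5: L=alpha R=alpha -> agree -> alpha
i=6: L=bravo, R=echo=BASE -> take LEFT -> bravo
i=7: L=bravo, R=echo=BASE -> take LEFT -> bravo
Index 5 -> alpha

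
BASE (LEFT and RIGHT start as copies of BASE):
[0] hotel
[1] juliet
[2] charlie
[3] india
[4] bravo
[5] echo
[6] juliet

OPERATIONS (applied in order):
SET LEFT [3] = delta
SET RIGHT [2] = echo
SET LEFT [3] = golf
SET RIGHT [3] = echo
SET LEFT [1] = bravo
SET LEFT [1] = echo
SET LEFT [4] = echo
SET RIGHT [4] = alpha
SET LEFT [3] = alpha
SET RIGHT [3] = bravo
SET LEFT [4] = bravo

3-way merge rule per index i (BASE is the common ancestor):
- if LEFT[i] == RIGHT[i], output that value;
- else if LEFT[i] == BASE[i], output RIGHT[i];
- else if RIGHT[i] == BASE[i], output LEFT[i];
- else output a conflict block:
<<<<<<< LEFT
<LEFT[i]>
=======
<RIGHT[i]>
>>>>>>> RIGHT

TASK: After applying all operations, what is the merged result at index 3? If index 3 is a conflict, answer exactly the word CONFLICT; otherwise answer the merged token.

Answer: CONFLICT

Derivation:
Final LEFT:  [hotel, echo, charlie, alpha, bravo, echo, juliet]
Final RIGHT: [hotel, juliet, echo, bravo, alpha, echo, juliet]
i=0: L=hotel R=hotel -> agree -> hotel
i=1: L=echo, R=juliet=BASE -> take LEFT -> echo
i=2: L=charlie=BASE, R=echo -> take RIGHT -> echo
i=3: BASE=india L=alpha R=bravo all differ -> CONFLICT
i=4: L=bravo=BASE, R=alpha -> take RIGHT -> alpha
i=5: L=echo R=echo -> agree -> echo
i=6: L=juliet R=juliet -> agree -> juliet
Index 3 -> CONFLICT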